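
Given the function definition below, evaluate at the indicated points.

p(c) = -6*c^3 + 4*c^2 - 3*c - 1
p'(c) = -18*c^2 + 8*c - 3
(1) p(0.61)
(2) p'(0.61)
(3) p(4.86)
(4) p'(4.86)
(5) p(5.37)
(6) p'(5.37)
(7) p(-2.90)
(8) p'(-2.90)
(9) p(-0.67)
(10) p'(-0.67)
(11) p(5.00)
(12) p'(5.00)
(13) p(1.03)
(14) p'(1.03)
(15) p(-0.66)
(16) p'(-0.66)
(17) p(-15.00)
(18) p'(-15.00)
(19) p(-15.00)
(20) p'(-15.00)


(1) = -2.70
(2) = -4.82
(3) = -609.85
(4) = -389.27
(5) = -830.89
(6) = -479.10
(7) = 187.67
(8) = -177.58
(9) = 4.61
(10) = -16.44
(11) = -666.00
(12) = -413.00
(13) = -6.40
(14) = -13.86
(15) = 4.45
(16) = -16.12
(17) = 21194.00
(18) = -4173.00
(19) = 21194.00
(20) = -4173.00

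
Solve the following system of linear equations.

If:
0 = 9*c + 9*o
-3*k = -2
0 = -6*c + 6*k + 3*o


Then:
c = 4/9
k = 2/3
o = -4/9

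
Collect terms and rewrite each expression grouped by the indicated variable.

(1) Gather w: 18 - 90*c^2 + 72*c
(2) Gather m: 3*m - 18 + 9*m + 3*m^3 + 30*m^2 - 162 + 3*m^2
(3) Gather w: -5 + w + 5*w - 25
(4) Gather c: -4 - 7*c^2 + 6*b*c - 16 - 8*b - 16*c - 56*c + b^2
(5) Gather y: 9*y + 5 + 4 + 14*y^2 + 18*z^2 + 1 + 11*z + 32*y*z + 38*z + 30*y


(1) = -90*c^2 + 72*c + 18
(2) = 3*m^3 + 33*m^2 + 12*m - 180
(3) = 6*w - 30
(4) = b^2 - 8*b - 7*c^2 + c*(6*b - 72) - 20
(5) = 14*y^2 + y*(32*z + 39) + 18*z^2 + 49*z + 10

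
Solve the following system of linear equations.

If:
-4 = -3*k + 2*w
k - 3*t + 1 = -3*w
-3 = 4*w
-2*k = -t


Then:
No Solution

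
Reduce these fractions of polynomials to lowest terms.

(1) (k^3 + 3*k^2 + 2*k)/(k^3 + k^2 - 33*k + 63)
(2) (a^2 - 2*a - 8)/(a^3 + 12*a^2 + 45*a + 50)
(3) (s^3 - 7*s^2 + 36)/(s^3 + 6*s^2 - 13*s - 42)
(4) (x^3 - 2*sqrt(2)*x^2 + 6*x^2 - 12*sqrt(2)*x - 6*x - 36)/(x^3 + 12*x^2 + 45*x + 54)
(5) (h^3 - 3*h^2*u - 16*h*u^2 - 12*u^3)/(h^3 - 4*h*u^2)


(1) = (k^3 + 3*k^2 + 2*k)/(k^3 + k^2 - 33*k + 63)
(2) = (a - 4)/(a^2 + 10*a + 25)
(3) = (s - 6)/(s + 7)
(4) = (x^2 - 2*sqrt(2)*x - 6)/(x^2 + 6*x + 9)
(5) = (-h^2 + 5*h*u + 6*u^2)/(-h^2 + 2*h*u)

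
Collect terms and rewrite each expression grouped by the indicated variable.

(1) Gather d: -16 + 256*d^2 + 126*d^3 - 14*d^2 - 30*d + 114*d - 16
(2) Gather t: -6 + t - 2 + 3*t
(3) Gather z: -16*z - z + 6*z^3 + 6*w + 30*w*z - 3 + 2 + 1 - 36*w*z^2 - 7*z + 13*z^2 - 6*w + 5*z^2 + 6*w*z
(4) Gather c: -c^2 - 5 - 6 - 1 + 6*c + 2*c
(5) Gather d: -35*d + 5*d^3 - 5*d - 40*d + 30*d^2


(1) = 126*d^3 + 242*d^2 + 84*d - 32
(2) = 4*t - 8
(3) = 6*z^3 + z^2*(18 - 36*w) + z*(36*w - 24)
(4) = -c^2 + 8*c - 12
(5) = 5*d^3 + 30*d^2 - 80*d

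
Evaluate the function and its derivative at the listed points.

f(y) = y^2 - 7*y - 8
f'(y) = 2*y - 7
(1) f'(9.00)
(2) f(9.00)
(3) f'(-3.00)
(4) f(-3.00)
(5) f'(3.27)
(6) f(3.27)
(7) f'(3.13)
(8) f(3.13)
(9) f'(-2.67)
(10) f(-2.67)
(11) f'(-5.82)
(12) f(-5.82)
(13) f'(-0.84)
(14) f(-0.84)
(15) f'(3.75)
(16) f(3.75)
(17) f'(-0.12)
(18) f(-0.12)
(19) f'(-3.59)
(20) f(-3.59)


(1) = 11.00
(2) = 10.00
(3) = -13.00
(4) = 22.00
(5) = -0.46
(6) = -20.20
(7) = -0.74
(8) = -20.11
(9) = -12.34
(10) = 17.82
(11) = -18.64
(12) = 66.61
(13) = -8.68
(14) = -1.41
(15) = 0.50
(16) = -20.19
(17) = -7.24
(18) = -7.15
(19) = -14.18
(20) = 30.02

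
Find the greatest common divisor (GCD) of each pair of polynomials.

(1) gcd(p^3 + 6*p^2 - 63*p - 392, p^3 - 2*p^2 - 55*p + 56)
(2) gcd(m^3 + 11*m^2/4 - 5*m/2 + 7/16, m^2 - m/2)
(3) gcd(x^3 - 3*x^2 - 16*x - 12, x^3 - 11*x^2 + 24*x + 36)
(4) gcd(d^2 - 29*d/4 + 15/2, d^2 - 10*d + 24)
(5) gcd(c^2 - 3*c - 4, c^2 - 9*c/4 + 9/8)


(1) = gcd((p - 8)*(p + 7)^2, (p - 8)*(p - 1)*(p + 7)) = p^2 - p - 56
(2) = gcd((m - 1/2)*(m - 1/4)*(m + 7/2), m*(m - 1/2)) = m - 1/2
(3) = x^2 - 5*x - 6
(4) = d - 6
(5) = 1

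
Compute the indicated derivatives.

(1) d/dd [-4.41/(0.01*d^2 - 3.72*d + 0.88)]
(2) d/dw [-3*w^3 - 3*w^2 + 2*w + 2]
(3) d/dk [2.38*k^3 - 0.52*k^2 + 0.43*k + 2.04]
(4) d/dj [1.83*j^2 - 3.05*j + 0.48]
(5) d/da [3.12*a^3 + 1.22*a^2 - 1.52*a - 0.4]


(1) = (0.0882*d - 16.4052)/(0.01*d^2 - 3.72*d + 0.88)^2
(2) = -9*w^2 - 6*w + 2
(3) = 7.14*k^2 - 1.04*k + 0.43
(4) = 3.66*j - 3.05
(5) = 9.36*a^2 + 2.44*a - 1.52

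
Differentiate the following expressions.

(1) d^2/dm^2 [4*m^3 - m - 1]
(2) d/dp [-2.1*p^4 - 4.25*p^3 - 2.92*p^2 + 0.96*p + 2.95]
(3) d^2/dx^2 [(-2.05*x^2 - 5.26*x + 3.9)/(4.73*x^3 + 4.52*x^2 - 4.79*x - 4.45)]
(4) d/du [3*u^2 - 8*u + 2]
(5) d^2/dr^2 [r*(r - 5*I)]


(1) = 24*m
(2) = -8.4*p^3 - 12.75*p^2 - 5.84*p + 0.96
(3) = (-91.72889*x^6 - 706.088724*x^5 + 93.634134*x^4 + 187.950518*x^3 - 1628.07894*x^2 - 648.89166*x + 478.90199)/(105.823817*x^9 + 303.376524*x^8 - 31.591197*x^7 - 820.782511*x^6 - 538.843389*x^5 + 643.310046*x^4 + 749.171596*x^3 - 37.781835*x^2 - 284.561925*x - 88.121125)
(4) = 6*u - 8
(5) = 2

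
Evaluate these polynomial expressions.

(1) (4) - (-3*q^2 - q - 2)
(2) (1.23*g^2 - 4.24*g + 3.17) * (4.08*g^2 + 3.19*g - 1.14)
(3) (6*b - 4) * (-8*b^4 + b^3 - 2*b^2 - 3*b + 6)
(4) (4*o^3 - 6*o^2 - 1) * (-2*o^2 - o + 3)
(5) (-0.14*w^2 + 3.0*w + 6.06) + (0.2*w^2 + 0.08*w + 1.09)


(1) = 3*q^2 + q + 6
(2) = 5.0184*g^4 - 13.3755*g^3 - 1.9942*g^2 + 14.9459*g - 3.6138
(3) = -48*b^5 + 38*b^4 - 16*b^3 - 10*b^2 + 48*b - 24
(4) = -8*o^5 + 8*o^4 + 18*o^3 - 16*o^2 + o - 3
(5) = 0.06*w^2 + 3.08*w + 7.15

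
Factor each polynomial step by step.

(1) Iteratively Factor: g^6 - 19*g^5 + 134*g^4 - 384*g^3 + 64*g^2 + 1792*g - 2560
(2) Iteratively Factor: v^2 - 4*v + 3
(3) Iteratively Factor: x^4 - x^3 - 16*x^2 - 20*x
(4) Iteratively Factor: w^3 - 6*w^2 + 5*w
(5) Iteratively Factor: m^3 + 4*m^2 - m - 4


(1) = (g - 4)*(g^5 - 15*g^4 + 74*g^3 - 88*g^2 - 288*g + 640) = (g - 4)^2*(g^4 - 11*g^3 + 30*g^2 + 32*g - 160) = (g - 5)*(g - 4)^2*(g^3 - 6*g^2 + 32) = (g - 5)*(g - 4)^3*(g^2 - 2*g - 8) = (g - 5)*(g - 4)^3*(g + 2)*(g - 4)
(2) = (v - 3)*(v - 1)
(3) = (x - 5)*(x^3 + 4*x^2 + 4*x) = x*(x - 5)*(x^2 + 4*x + 4) = x*(x - 5)*(x + 2)*(x + 2)
(4) = (w)*(w^2 - 6*w + 5) = w*(w - 1)*(w - 5)
(5) = (m - 1)*(m^2 + 5*m + 4) = (m - 1)*(m + 1)*(m + 4)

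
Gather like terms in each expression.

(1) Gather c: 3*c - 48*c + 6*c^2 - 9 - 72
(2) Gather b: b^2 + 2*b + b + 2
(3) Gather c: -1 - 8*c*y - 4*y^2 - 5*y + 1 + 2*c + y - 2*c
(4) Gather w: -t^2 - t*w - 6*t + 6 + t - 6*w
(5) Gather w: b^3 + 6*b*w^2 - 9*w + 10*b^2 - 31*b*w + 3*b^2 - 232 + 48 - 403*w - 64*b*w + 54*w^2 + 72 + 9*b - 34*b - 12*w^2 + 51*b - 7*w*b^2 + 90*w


(1) = 6*c^2 - 45*c - 81
(2) = b^2 + 3*b + 2
(3) = -8*c*y - 4*y^2 - 4*y
(4) = -t^2 - 5*t + w*(-t - 6) + 6
(5) = b^3 + 13*b^2 + 26*b + w^2*(6*b + 42) + w*(-7*b^2 - 95*b - 322) - 112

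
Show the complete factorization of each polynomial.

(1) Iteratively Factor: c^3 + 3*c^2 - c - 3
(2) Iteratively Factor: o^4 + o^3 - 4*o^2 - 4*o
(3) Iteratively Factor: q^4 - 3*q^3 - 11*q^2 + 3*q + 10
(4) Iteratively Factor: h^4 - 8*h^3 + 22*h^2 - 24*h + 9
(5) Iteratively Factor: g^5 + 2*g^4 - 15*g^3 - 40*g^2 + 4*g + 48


(1) = (c + 3)*(c^2 - 1) = (c - 1)*(c + 3)*(c + 1)
(2) = (o)*(o^3 + o^2 - 4*o - 4) = o*(o + 1)*(o^2 - 4) = o*(o + 1)*(o + 2)*(o - 2)
(3) = (q + 2)*(q^3 - 5*q^2 - q + 5) = (q + 1)*(q + 2)*(q^2 - 6*q + 5) = (q - 5)*(q + 1)*(q + 2)*(q - 1)
(4) = (h - 3)*(h^3 - 5*h^2 + 7*h - 3) = (h - 3)*(h - 1)*(h^2 - 4*h + 3) = (h - 3)*(h - 1)^2*(h - 3)
(5) = (g + 2)*(g^4 - 15*g^2 - 10*g + 24) = (g + 2)*(g + 3)*(g^3 - 3*g^2 - 6*g + 8) = (g - 4)*(g + 2)*(g + 3)*(g^2 + g - 2) = (g - 4)*(g - 1)*(g + 2)*(g + 3)*(g + 2)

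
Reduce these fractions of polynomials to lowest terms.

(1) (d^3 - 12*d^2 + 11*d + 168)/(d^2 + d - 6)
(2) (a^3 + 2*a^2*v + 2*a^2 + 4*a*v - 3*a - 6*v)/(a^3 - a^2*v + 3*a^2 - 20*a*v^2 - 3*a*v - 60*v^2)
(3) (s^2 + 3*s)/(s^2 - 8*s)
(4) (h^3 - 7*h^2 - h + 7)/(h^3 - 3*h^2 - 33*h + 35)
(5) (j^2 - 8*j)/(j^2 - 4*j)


(1) = (d^2 - 15*d + 56)/(d - 2)
(2) = (-a^2 - 2*a*v + a + 2*v)/(-a^2 + a*v + 20*v^2)
(3) = (s + 3)/(s - 8)
(4) = (h + 1)/(h + 5)
(5) = (j - 8)/(j - 4)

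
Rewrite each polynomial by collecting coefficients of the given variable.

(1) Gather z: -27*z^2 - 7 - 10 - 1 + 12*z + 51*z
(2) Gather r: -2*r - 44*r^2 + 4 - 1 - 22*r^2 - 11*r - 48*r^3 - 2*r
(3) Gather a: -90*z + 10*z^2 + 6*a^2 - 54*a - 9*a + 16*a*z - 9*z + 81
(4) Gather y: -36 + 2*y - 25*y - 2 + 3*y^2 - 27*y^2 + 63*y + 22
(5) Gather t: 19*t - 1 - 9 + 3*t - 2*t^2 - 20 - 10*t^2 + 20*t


(1) = -27*z^2 + 63*z - 18
(2) = -48*r^3 - 66*r^2 - 15*r + 3
(3) = 6*a^2 + a*(16*z - 63) + 10*z^2 - 99*z + 81
(4) = -24*y^2 + 40*y - 16
(5) = -12*t^2 + 42*t - 30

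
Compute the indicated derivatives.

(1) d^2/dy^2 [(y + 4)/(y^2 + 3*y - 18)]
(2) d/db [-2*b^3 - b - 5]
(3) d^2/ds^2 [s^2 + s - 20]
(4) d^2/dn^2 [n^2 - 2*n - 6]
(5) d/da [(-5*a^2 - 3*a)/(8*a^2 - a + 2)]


(1) = 2*((y + 4)*(2*y + 3)^2 - (3*y + 7)*(y^2 + 3*y - 18))/(y^2 + 3*y - 18)^3
(2) = -6*b^2 - 1
(3) = 2
(4) = 2
(5) = (29*a^2 - 20*a - 6)/(64*a^4 - 16*a^3 + 33*a^2 - 4*a + 4)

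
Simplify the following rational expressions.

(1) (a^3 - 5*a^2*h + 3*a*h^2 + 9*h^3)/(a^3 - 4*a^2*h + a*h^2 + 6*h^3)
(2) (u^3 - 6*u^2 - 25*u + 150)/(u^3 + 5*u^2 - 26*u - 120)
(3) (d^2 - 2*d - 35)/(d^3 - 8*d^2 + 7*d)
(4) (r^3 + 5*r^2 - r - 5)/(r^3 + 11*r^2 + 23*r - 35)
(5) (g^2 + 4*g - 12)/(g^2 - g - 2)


(1) = (a - 3*h)/(a - 2*h)
(2) = (u^2 - u - 30)/(u^2 + 10*u + 24)
(3) = (d + 5)/(d^2 - d)
(4) = (r + 1)/(r + 7)
(5) = (g + 6)/(g + 1)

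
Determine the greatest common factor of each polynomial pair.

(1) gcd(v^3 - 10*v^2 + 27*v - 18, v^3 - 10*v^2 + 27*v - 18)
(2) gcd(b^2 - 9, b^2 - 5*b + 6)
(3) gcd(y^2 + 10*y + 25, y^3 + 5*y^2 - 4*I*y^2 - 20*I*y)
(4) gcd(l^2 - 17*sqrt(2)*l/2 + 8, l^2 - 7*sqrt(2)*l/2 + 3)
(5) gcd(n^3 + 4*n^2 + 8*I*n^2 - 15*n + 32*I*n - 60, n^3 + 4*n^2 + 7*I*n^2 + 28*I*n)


(1) = v^3 - 10*v^2 + 27*v - 18
(2) = gcd((b - 3)*(b + 3), (b - 3)*(b - 2)) = b - 3
(3) = y + 5
(4) = l - sqrt(2)/2
(5) = gcd((n + 4)*(n + 3*I)*(n + 5*I), n*(n + 4)*(n + 7*I)) = n + 4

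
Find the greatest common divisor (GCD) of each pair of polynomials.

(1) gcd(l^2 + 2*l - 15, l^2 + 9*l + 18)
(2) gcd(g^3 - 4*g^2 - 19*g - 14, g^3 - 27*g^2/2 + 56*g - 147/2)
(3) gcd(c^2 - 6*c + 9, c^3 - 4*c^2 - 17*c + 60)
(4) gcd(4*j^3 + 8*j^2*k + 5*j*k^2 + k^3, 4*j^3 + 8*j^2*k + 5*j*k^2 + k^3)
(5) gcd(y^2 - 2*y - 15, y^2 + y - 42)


(1) = 1
(2) = g - 7
(3) = c - 3
(4) = 4*j^3 + 8*j^2*k + 5*j*k^2 + k^3
(5) = gcd((y - 5)*(y + 3), (y - 6)*(y + 7)) = 1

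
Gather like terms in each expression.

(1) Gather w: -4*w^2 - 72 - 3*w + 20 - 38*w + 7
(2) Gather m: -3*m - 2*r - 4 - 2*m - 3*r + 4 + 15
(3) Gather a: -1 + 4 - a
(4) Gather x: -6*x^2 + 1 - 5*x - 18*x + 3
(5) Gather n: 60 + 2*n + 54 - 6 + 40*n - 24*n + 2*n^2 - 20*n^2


(1) = -4*w^2 - 41*w - 45
(2) = -5*m - 5*r + 15
(3) = 3 - a
(4) = -6*x^2 - 23*x + 4
(5) = -18*n^2 + 18*n + 108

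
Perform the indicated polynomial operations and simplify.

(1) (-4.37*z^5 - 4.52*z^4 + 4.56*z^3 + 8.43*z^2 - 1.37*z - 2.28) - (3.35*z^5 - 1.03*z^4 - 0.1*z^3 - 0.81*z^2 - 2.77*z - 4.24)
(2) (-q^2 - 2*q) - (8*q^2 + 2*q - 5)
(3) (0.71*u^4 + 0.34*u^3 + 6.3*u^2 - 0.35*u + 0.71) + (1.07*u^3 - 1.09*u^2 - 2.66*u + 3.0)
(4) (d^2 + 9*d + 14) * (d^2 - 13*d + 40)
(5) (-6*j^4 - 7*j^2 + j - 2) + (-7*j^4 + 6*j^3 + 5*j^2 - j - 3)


(1) = -7.72*z^5 - 3.49*z^4 + 4.66*z^3 + 9.24*z^2 + 1.4*z + 1.96
(2) = -9*q^2 - 4*q + 5
(3) = 0.71*u^4 + 1.41*u^3 + 5.21*u^2 - 3.01*u + 3.71
(4) = d^4 - 4*d^3 - 63*d^2 + 178*d + 560
(5) = -13*j^4 + 6*j^3 - 2*j^2 - 5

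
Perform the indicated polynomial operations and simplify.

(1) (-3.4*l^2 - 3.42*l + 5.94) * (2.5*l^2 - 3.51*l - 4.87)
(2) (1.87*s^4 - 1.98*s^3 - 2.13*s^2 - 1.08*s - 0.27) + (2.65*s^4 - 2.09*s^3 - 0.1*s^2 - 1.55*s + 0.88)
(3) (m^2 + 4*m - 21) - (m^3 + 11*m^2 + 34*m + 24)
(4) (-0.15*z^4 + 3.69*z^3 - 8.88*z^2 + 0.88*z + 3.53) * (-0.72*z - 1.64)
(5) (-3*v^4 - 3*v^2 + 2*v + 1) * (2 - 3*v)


(1) = -8.5*l^4 + 3.384*l^3 + 43.4122*l^2 - 4.194*l - 28.9278
(2) = 4.52*s^4 - 4.07*s^3 - 2.23*s^2 - 2.63*s + 0.61
(3) = -m^3 - 10*m^2 - 30*m - 45
(4) = 0.108*z^5 - 2.4108*z^4 + 0.342*z^3 + 13.9296*z^2 - 3.9848*z - 5.7892
(5) = 9*v^5 - 6*v^4 + 9*v^3 - 12*v^2 + v + 2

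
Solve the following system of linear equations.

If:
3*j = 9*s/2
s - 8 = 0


Then:
j = 12
s = 8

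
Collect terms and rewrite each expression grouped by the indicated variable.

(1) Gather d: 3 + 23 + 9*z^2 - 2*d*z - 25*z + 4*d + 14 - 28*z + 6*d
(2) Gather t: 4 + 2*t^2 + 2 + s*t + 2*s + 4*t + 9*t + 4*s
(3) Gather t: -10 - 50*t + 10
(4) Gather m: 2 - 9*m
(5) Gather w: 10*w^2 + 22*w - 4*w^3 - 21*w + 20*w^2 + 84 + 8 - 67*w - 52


(1) = d*(10 - 2*z) + 9*z^2 - 53*z + 40
(2) = 6*s + 2*t^2 + t*(s + 13) + 6
(3) = -50*t
(4) = 2 - 9*m
(5) = -4*w^3 + 30*w^2 - 66*w + 40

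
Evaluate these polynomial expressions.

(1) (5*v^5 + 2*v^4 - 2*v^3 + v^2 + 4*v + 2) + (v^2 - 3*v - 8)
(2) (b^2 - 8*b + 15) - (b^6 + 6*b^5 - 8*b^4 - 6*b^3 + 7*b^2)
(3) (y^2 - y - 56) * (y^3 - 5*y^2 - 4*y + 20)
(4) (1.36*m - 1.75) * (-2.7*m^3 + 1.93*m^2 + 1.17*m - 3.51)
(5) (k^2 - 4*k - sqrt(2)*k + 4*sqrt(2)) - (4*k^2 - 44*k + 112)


(1) = 5*v^5 + 2*v^4 - 2*v^3 + 2*v^2 + v - 6
(2) = -b^6 - 6*b^5 + 8*b^4 + 6*b^3 - 6*b^2 - 8*b + 15
(3) = y^5 - 6*y^4 - 55*y^3 + 304*y^2 + 204*y - 1120
(4) = -3.672*m^4 + 7.3498*m^3 - 1.7863*m^2 - 6.8211*m + 6.1425
(5) = -3*k^2 - sqrt(2)*k + 40*k - 112 + 4*sqrt(2)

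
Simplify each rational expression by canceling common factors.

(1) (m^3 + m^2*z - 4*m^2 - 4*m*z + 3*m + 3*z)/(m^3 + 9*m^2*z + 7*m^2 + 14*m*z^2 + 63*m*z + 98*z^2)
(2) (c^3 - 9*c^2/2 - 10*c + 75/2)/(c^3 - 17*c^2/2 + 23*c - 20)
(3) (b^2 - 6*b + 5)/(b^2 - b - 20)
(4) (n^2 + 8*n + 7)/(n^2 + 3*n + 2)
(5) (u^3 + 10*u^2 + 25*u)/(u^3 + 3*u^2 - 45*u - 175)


(1) = (m^3 + m^2*z - 4*m^2 - 4*m*z + 3*m + 3*z)/(m^3 + 9*m^2*z + 7*m^2 + 14*m*z^2 + 63*m*z + 98*z^2)
(2) = (c^2 - 2*c - 15)/(c^2 - 6*c + 8)
(3) = (b - 1)/(b + 4)
(4) = (n + 7)/(n + 2)
(5) = u/(u - 7)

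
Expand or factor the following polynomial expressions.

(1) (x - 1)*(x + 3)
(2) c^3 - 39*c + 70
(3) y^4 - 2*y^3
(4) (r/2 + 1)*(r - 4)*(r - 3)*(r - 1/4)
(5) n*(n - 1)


(1) = x^2 + 2*x - 3
(2) = (c - 5)*(c - 2)*(c + 7)
(3) = y^3*(y - 2)
(4) = r^4/2 - 21*r^3/8 - 3*r^2/8 + 49*r/4 - 3
(5) = n^2 - n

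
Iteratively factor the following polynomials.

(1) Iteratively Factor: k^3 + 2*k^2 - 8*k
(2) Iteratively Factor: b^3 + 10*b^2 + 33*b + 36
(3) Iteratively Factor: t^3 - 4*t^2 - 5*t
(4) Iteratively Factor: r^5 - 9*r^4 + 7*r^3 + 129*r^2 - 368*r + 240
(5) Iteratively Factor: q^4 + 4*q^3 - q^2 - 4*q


(1) = (k - 2)*(k^2 + 4*k) = k*(k - 2)*(k + 4)
(2) = (b + 4)*(b^2 + 6*b + 9) = (b + 3)*(b + 4)*(b + 3)
(3) = (t + 1)*(t^2 - 5*t) = (t - 5)*(t + 1)*(t)
(4) = (r + 4)*(r^4 - 13*r^3 + 59*r^2 - 107*r + 60) = (r - 1)*(r + 4)*(r^3 - 12*r^2 + 47*r - 60) = (r - 5)*(r - 1)*(r + 4)*(r^2 - 7*r + 12) = (r - 5)*(r - 4)*(r - 1)*(r + 4)*(r - 3)
(5) = (q + 4)*(q^3 - q) = q*(q + 4)*(q^2 - 1) = q*(q - 1)*(q + 4)*(q + 1)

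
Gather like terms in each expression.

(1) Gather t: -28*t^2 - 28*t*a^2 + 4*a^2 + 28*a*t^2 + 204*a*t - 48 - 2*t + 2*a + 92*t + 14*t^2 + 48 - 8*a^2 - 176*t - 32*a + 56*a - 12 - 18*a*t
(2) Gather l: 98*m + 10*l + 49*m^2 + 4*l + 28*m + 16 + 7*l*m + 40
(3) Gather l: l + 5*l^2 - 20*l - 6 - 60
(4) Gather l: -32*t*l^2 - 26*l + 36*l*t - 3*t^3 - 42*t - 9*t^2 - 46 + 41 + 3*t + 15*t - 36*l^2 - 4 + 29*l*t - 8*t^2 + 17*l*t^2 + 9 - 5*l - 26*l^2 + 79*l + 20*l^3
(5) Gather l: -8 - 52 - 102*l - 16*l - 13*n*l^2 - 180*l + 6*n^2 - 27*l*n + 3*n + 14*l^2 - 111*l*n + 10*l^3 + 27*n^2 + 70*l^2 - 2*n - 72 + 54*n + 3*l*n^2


(1) = -4*a^2 + 26*a + t^2*(28*a - 14) + t*(-28*a^2 + 186*a - 86) - 12
(2) = l*(7*m + 14) + 49*m^2 + 126*m + 56
(3) = 5*l^2 - 19*l - 66
(4) = 20*l^3 + l^2*(-32*t - 62) + l*(17*t^2 + 65*t + 48) - 3*t^3 - 17*t^2 - 24*t
(5) = 10*l^3 + l^2*(84 - 13*n) + l*(3*n^2 - 138*n - 298) + 33*n^2 + 55*n - 132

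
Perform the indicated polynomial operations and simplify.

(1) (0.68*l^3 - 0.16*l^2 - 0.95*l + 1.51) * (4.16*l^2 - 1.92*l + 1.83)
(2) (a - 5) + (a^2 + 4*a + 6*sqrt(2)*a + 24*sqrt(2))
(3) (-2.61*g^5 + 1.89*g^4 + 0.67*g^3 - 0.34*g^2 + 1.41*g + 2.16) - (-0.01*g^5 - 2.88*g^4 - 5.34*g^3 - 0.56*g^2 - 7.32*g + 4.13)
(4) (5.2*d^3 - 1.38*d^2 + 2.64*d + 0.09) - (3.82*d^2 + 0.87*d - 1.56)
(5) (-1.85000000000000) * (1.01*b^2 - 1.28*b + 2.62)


(1) = 2.8288*l^5 - 1.9712*l^4 - 2.4004*l^3 + 7.8128*l^2 - 4.6377*l + 2.7633
(2) = a^2 + 5*a + 6*sqrt(2)*a - 5 + 24*sqrt(2)
(3) = -2.6*g^5 + 4.77*g^4 + 6.01*g^3 + 0.22*g^2 + 8.73*g - 1.97
(4) = 5.2*d^3 - 5.2*d^2 + 1.77*d + 1.65
(5) = -1.8685*b^2 + 2.368*b - 4.847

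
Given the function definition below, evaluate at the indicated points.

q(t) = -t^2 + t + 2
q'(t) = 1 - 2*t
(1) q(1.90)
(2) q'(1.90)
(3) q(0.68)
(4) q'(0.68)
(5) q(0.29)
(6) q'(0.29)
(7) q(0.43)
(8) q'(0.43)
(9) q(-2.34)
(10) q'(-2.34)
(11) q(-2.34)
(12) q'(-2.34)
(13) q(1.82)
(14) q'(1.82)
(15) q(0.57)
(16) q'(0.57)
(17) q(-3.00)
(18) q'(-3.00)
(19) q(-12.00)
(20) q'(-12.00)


(1) = 0.29
(2) = -2.80
(3) = 2.22
(4) = -0.36
(5) = 2.21
(6) = 0.42
(7) = 2.25
(8) = 0.14
(9) = -5.82
(10) = 5.68
(11) = -5.82
(12) = 5.68
(13) = 0.51
(14) = -2.64
(15) = 2.25
(16) = -0.14
(17) = -10.00
(18) = 7.00
(19) = -154.00
(20) = 25.00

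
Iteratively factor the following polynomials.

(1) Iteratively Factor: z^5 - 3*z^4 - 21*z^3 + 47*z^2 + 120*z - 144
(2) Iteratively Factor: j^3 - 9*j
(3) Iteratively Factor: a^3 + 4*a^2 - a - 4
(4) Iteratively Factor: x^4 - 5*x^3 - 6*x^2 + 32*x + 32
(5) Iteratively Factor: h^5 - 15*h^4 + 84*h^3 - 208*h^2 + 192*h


(1) = (z - 4)*(z^4 + z^3 - 17*z^2 - 21*z + 36) = (z - 4)*(z + 3)*(z^3 - 2*z^2 - 11*z + 12) = (z - 4)*(z + 3)^2*(z^2 - 5*z + 4) = (z - 4)^2*(z + 3)^2*(z - 1)
(2) = (j - 3)*(j^2 + 3*j) = j*(j - 3)*(j + 3)
(3) = (a + 1)*(a^2 + 3*a - 4) = (a + 1)*(a + 4)*(a - 1)
(4) = (x + 2)*(x^3 - 7*x^2 + 8*x + 16) = (x - 4)*(x + 2)*(x^2 - 3*x - 4) = (x - 4)*(x + 1)*(x + 2)*(x - 4)
(5) = (h)*(h^4 - 15*h^3 + 84*h^2 - 208*h + 192) = h*(h - 4)*(h^3 - 11*h^2 + 40*h - 48) = h*(h - 4)*(h - 3)*(h^2 - 8*h + 16) = h*(h - 4)^2*(h - 3)*(h - 4)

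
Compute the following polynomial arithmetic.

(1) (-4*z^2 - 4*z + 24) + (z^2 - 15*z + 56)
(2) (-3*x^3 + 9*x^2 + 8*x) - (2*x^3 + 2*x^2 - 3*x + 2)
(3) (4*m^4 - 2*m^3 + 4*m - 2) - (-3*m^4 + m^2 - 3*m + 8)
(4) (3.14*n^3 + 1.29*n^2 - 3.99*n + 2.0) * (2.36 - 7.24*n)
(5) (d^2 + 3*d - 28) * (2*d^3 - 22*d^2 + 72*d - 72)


(1) = -3*z^2 - 19*z + 80
(2) = -5*x^3 + 7*x^2 + 11*x - 2
(3) = 7*m^4 - 2*m^3 - m^2 + 7*m - 10
(4) = -22.7336*n^4 - 1.9292*n^3 + 31.932*n^2 - 23.8964*n + 4.72
(5) = 2*d^5 - 16*d^4 - 50*d^3 + 760*d^2 - 2232*d + 2016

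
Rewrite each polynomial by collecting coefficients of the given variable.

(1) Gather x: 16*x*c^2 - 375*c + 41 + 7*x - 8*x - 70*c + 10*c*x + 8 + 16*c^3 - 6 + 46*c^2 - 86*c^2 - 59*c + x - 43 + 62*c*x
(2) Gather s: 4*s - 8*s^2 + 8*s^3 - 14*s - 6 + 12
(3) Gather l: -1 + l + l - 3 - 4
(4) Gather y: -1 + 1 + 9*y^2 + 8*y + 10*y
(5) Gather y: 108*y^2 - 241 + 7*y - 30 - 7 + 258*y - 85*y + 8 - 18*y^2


(1) = 16*c^3 - 40*c^2 - 504*c + x*(16*c^2 + 72*c)
(2) = 8*s^3 - 8*s^2 - 10*s + 6
(3) = 2*l - 8
(4) = 9*y^2 + 18*y
(5) = 90*y^2 + 180*y - 270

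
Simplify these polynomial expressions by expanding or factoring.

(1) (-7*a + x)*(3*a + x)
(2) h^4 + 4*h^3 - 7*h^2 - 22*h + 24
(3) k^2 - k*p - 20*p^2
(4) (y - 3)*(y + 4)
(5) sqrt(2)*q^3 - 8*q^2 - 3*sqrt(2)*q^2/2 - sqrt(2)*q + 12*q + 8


(1) = -21*a^2 - 4*a*x + x^2
(2) = (h - 2)*(h - 1)*(h + 3)*(h + 4)
(3) = (k - 5*p)*(k + 4*p)
(4) = y^2 + y - 12
(5) = (q - 2)*(q - 4*sqrt(2))*(sqrt(2)*q + sqrt(2)/2)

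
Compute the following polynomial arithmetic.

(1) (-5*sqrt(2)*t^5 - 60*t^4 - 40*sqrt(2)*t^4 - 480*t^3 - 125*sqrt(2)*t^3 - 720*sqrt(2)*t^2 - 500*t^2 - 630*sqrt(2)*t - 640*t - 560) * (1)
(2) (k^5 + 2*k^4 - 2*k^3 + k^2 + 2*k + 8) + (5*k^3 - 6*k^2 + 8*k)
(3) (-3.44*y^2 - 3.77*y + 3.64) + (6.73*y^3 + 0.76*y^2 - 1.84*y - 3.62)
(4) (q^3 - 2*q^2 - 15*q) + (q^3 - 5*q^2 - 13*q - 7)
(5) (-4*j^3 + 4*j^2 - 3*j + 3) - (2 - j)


(1) = -5*sqrt(2)*t^5 - 60*t^4 - 40*sqrt(2)*t^4 - 480*t^3 - 125*sqrt(2)*t^3 - 720*sqrt(2)*t^2 - 500*t^2 - 630*sqrt(2)*t - 640*t - 560
(2) = k^5 + 2*k^4 + 3*k^3 - 5*k^2 + 10*k + 8
(3) = 6.73*y^3 - 2.68*y^2 - 5.61*y + 0.02
(4) = 2*q^3 - 7*q^2 - 28*q - 7
(5) = -4*j^3 + 4*j^2 - 2*j + 1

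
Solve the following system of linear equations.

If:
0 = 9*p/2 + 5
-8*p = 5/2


Then:
No Solution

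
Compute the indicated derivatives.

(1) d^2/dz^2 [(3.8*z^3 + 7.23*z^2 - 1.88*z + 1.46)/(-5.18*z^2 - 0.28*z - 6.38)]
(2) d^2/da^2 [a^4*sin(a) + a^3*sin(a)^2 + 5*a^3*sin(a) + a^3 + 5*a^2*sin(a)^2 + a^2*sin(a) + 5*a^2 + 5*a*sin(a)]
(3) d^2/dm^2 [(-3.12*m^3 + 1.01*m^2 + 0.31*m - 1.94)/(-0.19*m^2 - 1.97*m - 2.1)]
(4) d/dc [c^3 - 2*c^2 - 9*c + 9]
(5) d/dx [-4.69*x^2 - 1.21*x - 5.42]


(1) = (372.434608*z^3 + 1157.857848*z^2 - 1313.551776*z - 499.030088)/(138.991832*z^6 + 22.539216*z^5 + 514.790472*z^4 + 55.543264*z^3 + 634.046952*z^2 + 34.191696*z + 259.694072)
(2) = -a^4*sin(a) - 5*a^3*sin(a) + 8*a^3*cos(a) + 2*a^3*cos(2*a) + 11*a^2*sin(a) + 6*a^2*sin(2*a) + 30*a^2*cos(a) + 10*a^2*cos(2*a) + 25*a*sin(a) + 20*a*sin(2*a) + 4*a*cos(a) - 3*a*cos(2*a) + 9*a + 2*sin(a) + 10*cos(a) - 5*cos(2*a) + 15
(3) = (22.46076*m^3 + 80.282784*m^2 + 87.654192*m + 7.166512)/(0.006859*m^6 + 0.213351*m^5 + 2.439543*m^4 + 12.361553*m^3 + 26.96337*m^2 + 26.0631*m + 9.261)
(4) = 3*c^2 - 4*c - 9
(5) = -9.38*x - 1.21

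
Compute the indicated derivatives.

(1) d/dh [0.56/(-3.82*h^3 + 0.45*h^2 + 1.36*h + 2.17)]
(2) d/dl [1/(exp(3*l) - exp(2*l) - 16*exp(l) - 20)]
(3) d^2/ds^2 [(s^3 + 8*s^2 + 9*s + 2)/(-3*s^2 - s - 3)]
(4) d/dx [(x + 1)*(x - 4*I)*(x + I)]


(1) = (6.4176*h^2 - 0.504*h - 0.7616)/(-3.82*h^3 + 0.45*h^2 + 1.36*h + 2.17)^2
(2) = (-3*exp(2*l) + 2*exp(l) + 16)*exp(l)/(-exp(3*l) + exp(2*l) + 16*exp(l) + 20)^2
(3) = 2*(-49*s^3 + 153*s^2 + 198*s - 29)/(27*s^6 + 27*s^5 + 90*s^4 + 55*s^3 + 90*s^2 + 27*s + 27)
(4) = 3*x^2 + x*(2 - 6*I) + 4 - 3*I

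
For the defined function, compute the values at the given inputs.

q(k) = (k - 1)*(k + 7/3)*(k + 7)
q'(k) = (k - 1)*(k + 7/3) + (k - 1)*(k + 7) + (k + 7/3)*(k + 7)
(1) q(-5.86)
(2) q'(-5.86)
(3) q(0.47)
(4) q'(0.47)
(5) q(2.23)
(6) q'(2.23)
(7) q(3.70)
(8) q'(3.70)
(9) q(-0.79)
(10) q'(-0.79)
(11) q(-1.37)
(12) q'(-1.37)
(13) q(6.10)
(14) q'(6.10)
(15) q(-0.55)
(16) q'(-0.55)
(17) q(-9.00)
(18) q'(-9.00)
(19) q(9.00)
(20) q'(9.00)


(1) = 27.58
(2) = 12.35
(3) = -11.10
(4) = 15.50
(5) = 51.81
(6) = 59.09
(7) = 174.30
(8) = 109.74
(9) = -17.16
(10) = -4.29
(11) = -12.85
(12) = -10.20
(13) = 563.43
(14) = 220.30
(15) = -17.83
(16) = -1.26
(17) = -133.33
(18) = 100.00
(19) = 1450.67
(20) = 400.00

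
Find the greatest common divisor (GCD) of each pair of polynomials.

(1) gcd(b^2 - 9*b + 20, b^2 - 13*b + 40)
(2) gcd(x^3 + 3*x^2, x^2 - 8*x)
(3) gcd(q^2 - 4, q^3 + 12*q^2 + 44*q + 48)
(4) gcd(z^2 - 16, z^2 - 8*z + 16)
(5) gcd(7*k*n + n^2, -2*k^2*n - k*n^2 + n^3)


(1) = gcd((b - 5)*(b - 4), (b - 8)*(b - 5)) = b - 5
(2) = gcd(x^2*(x + 3), x*(x - 8)) = x
(3) = gcd((q - 2)*(q + 2), (q + 2)*(q + 4)*(q + 6)) = q + 2
(4) = gcd((z - 4)*(z + 4), (z - 4)^2) = z - 4
(5) = gcd(n*(7*k + n), n*(-2*k + n)*(k + n)) = n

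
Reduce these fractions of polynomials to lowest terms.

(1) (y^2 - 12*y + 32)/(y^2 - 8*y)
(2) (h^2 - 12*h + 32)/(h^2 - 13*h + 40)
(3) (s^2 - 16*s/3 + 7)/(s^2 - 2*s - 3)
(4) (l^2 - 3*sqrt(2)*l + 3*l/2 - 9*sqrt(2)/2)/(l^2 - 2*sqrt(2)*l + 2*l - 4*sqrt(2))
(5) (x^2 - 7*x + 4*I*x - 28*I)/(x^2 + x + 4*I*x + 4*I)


(1) = (y - 4)/y
(2) = (h - 4)/(h - 5)
(3) = (3*s - 7)/(3*s + 3)
(4) = (2*l^2 + l*(3 - 6*sqrt(2)) - 9*sqrt(2))/(2*l^2 + l*(4 - 4*sqrt(2)) - 8*sqrt(2))
(5) = (x - 7)/(x + 1)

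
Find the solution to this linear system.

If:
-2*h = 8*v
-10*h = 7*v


Then:
h = 0
v = 0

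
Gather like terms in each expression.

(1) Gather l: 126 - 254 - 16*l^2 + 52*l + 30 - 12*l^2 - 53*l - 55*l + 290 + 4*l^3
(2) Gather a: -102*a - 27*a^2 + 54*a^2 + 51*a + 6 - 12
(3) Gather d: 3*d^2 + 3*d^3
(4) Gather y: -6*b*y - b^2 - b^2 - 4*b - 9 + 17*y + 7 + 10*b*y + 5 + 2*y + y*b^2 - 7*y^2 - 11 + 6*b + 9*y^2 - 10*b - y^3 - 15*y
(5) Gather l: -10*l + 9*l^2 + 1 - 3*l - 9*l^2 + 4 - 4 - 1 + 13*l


(1) = 4*l^3 - 28*l^2 - 56*l + 192
(2) = 27*a^2 - 51*a - 6
(3) = 3*d^3 + 3*d^2
(4) = -2*b^2 - 8*b - y^3 + 2*y^2 + y*(b^2 + 4*b + 4) - 8
(5) = 0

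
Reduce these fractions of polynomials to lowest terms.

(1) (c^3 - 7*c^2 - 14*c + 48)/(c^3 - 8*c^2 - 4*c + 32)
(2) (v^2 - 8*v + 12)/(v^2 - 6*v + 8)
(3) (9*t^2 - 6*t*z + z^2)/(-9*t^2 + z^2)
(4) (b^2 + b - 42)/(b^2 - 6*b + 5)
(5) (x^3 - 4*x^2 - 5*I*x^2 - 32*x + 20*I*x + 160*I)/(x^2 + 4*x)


(1) = (c + 3)/(c + 2)
(2) = (v - 6)/(v - 4)
(3) = (-3*t + z)/(3*t + z)
(4) = (b^2 + b - 42)/(b^2 - 6*b + 5)
(5) = (x^2 + x*(-8 - 5*I) + 40*I)/x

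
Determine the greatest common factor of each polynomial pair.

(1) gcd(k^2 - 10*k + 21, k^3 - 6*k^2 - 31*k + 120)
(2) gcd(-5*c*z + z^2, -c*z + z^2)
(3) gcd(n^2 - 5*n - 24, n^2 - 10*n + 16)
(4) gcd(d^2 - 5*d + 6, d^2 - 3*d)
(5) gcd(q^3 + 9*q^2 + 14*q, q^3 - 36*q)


(1) = gcd((k - 7)*(k - 3), (k - 8)*(k - 3)*(k + 5)) = k - 3
(2) = z
(3) = gcd((n - 8)*(n + 3), (n - 8)*(n - 2)) = n - 8
(4) = d - 3
(5) = gcd(q*(q + 2)*(q + 7), q*(q - 6)*(q + 6)) = q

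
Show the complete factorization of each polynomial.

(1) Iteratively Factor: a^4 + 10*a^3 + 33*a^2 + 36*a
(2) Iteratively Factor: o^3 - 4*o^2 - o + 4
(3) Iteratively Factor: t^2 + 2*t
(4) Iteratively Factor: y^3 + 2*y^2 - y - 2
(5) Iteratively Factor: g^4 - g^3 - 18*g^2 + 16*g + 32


(1) = (a)*(a^3 + 10*a^2 + 33*a + 36) = a*(a + 4)*(a^2 + 6*a + 9) = a*(a + 3)*(a + 4)*(a + 3)
(2) = (o - 1)*(o^2 - 3*o - 4) = (o - 4)*(o - 1)*(o + 1)
(3) = (t + 2)*(t)
(4) = (y - 1)*(y^2 + 3*y + 2) = (y - 1)*(y + 2)*(y + 1)
(5) = (g - 2)*(g^3 + g^2 - 16*g - 16) = (g - 2)*(g + 1)*(g^2 - 16) = (g - 2)*(g + 1)*(g + 4)*(g - 4)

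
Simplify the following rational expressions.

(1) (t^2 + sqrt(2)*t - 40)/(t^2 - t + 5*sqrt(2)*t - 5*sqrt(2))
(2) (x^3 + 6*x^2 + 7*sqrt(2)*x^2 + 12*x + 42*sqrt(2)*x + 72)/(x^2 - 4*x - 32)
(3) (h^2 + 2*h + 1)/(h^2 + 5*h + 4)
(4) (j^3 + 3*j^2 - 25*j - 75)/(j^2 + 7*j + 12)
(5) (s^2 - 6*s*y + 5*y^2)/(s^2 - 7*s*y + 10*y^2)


(1) = (t - 4*sqrt(2))/(t - 1)
(2) = (x^3 + x^2*(6 + 7*sqrt(2)) + x*(12 + 42*sqrt(2)) + 72)/(x^2 - 4*x - 32)
(3) = (h + 1)/(h + 4)
(4) = (j^2 - 25)/(j + 4)
(5) = (-s + y)/(-s + 2*y)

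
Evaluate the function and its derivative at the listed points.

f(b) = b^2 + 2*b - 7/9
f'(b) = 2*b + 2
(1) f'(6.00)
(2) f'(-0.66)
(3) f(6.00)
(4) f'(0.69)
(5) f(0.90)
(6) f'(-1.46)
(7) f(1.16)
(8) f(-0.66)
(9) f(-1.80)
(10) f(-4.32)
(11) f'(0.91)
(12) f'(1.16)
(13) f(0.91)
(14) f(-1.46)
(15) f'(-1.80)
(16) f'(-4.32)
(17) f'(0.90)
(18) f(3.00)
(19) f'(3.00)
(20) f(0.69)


(1) = 14.00
(2) = 0.68
(3) = 47.22
(4) = 3.38
(5) = 1.83
(6) = -0.92
(7) = 2.89
(8) = -1.66
(9) = -1.14
(10) = 9.24
(11) = 3.82
(12) = 4.32
(13) = 1.87
(14) = -1.57
(15) = -1.60
(16) = -6.64
(17) = 3.80
(18) = 14.22
(19) = 8.00
(20) = 1.08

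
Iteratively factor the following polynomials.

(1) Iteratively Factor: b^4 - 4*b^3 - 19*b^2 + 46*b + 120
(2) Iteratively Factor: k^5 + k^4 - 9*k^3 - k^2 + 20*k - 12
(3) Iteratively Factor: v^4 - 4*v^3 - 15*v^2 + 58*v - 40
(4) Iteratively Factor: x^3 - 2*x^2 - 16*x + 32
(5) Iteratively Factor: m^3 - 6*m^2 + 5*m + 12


(1) = (b + 2)*(b^3 - 6*b^2 - 7*b + 60) = (b - 5)*(b + 2)*(b^2 - b - 12) = (b - 5)*(b - 4)*(b + 2)*(b + 3)
(2) = (k + 2)*(k^4 - k^3 - 7*k^2 + 13*k - 6) = (k - 1)*(k + 2)*(k^3 - 7*k + 6) = (k - 2)*(k - 1)*(k + 2)*(k^2 + 2*k - 3) = (k - 2)*(k - 1)*(k + 2)*(k + 3)*(k - 1)
(3) = (v + 4)*(v^3 - 8*v^2 + 17*v - 10) = (v - 1)*(v + 4)*(v^2 - 7*v + 10) = (v - 2)*(v - 1)*(v + 4)*(v - 5)
(4) = (x - 4)*(x^2 + 2*x - 8) = (x - 4)*(x - 2)*(x + 4)
(5) = (m - 3)*(m^2 - 3*m - 4) = (m - 4)*(m - 3)*(m + 1)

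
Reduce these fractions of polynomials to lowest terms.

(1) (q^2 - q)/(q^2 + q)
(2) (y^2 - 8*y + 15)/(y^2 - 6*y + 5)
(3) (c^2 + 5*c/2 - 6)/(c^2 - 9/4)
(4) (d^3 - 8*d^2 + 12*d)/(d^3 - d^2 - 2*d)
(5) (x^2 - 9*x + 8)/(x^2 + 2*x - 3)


(1) = (q - 1)/(q + 1)
(2) = (y - 3)/(y - 1)
(3) = (2*c + 8)/(2*c + 3)
(4) = (d - 6)/(d + 1)
(5) = (x - 8)/(x + 3)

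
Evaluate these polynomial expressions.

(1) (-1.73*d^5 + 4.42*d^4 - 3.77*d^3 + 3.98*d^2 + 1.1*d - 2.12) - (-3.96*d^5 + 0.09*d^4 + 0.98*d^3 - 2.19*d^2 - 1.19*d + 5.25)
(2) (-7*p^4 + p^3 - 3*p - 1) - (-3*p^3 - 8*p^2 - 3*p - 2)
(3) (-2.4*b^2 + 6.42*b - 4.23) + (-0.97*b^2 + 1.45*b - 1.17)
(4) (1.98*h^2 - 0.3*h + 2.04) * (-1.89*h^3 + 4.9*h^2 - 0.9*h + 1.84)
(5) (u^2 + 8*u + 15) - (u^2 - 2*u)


(1) = 2.23*d^5 + 4.33*d^4 - 4.75*d^3 + 6.17*d^2 + 2.29*d - 7.37
(2) = -7*p^4 + 4*p^3 + 8*p^2 + 1
(3) = -3.37*b^2 + 7.87*b - 5.4
(4) = -3.7422*h^5 + 10.269*h^4 - 7.1076*h^3 + 13.9092*h^2 - 2.388*h + 3.7536
(5) = 10*u + 15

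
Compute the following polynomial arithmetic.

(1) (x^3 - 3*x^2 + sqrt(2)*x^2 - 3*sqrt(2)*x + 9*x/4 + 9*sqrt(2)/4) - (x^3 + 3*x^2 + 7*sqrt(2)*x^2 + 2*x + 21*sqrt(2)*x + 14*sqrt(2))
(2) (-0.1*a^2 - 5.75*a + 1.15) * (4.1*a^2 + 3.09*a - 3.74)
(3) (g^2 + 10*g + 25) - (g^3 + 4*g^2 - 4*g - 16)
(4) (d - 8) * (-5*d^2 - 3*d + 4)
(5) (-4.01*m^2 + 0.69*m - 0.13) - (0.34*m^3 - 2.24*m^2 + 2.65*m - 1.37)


(1) = -6*sqrt(2)*x^2 - 6*x^2 - 24*sqrt(2)*x + x/4 - 47*sqrt(2)/4
(2) = -0.41*a^4 - 23.884*a^3 - 12.6785*a^2 + 25.0585*a - 4.301
(3) = -g^3 - 3*g^2 + 14*g + 41
(4) = -5*d^3 + 37*d^2 + 28*d - 32
(5) = -0.34*m^3 - 1.77*m^2 - 1.96*m + 1.24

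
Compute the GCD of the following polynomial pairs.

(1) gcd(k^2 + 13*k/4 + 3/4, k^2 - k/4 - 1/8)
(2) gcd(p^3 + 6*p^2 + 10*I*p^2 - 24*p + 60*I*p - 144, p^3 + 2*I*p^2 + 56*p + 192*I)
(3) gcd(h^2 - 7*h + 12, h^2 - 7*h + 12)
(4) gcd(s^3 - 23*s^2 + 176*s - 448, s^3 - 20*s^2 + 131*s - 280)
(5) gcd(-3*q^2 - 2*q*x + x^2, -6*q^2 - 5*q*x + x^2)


(1) = gcd((k + 1/4)*(k + 3), (k - 1/2)*(k + 1/4)) = k + 1/4
(2) = p^2 + 10*I*p - 24
(3) = gcd((h - 4)*(h - 3), (h - 4)*(h - 3)) = h^2 - 7*h + 12
(4) = gcd((s - 8)^2*(s - 7), (s - 8)*(s - 7)*(s - 5)) = s^2 - 15*s + 56
(5) = q + x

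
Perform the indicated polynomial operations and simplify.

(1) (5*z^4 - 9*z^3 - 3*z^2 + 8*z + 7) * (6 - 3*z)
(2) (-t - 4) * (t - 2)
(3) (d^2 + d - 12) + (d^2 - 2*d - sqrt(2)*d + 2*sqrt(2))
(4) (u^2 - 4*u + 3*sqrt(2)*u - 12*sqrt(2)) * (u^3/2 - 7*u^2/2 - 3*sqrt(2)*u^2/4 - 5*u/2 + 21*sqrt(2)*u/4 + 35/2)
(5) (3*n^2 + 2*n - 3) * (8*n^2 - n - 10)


(1) = -15*z^5 + 57*z^4 - 45*z^3 - 42*z^2 + 27*z + 42
(2) = -t^2 - 2*t + 8
(3) = 2*d^2 - sqrt(2)*d - d - 12 + 2*sqrt(2)
(4) = u^5/2 - 11*u^4/2 + 3*sqrt(2)*u^4/4 - 33*sqrt(2)*u^3/4 + 7*u^3 + 27*sqrt(2)*u^2/2 + 77*u^2 - 196*u + 165*sqrt(2)*u/2 - 210*sqrt(2)
(5) = 24*n^4 + 13*n^3 - 56*n^2 - 17*n + 30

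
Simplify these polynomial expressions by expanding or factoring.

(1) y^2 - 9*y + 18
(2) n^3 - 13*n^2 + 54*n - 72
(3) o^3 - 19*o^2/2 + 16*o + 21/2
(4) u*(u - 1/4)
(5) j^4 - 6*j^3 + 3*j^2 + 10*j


(1) = (y - 6)*(y - 3)
(2) = (n - 6)*(n - 4)*(n - 3)
(3) = (o - 7)*(o - 3)*(o + 1/2)
(4) = u^2 - u/4
(5) = j*(j - 5)*(j - 2)*(j + 1)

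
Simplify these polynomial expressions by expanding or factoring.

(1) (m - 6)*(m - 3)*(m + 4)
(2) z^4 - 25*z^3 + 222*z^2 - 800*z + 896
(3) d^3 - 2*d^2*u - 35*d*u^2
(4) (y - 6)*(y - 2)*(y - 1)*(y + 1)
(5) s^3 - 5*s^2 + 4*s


(1) = m^3 - 5*m^2 - 18*m + 72
(2) = (z - 8)^2*(z - 7)*(z - 2)
(3) = d*(d - 7*u)*(d + 5*u)
(4) = y^4 - 8*y^3 + 11*y^2 + 8*y - 12
(5) = s*(s - 4)*(s - 1)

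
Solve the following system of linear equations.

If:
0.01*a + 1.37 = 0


Then:
a = -137.00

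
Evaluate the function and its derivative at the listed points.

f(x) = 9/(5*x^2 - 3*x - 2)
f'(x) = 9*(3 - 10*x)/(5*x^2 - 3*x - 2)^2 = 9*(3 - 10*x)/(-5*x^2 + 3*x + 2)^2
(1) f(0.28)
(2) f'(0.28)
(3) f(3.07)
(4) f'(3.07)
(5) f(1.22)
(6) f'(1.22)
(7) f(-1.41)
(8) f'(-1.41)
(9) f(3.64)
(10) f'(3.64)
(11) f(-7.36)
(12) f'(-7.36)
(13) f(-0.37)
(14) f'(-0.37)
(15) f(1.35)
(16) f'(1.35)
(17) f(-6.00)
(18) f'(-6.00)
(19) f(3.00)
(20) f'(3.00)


(1) = -3.68
(2) = 0.30
(3) = 0.25
(4) = -0.19
(5) = 5.05
(6) = -26.07
(7) = 0.74
(8) = 1.04
(9) = 0.17
(10) = -0.11
(11) = 0.03
(12) = 0.01
(13) = -43.80
(14) = 1427.89
(15) = 2.94
(16) = -10.08
(17) = 0.05
(18) = 0.01
(19) = 0.26
(20) = -0.21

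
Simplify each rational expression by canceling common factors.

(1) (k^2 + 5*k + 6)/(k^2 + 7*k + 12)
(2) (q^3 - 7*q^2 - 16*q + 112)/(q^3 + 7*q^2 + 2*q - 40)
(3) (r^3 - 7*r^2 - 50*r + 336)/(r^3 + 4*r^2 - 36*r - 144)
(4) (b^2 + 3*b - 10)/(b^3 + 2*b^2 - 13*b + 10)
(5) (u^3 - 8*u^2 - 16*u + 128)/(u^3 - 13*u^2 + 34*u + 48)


(1) = (k + 2)/(k + 4)
(2) = (q^2 - 11*q + 28)/(q^2 + 3*q - 10)
(3) = (r^2 - r - 56)/(r^2 + 10*r + 24)
(4) = 1/(b - 1)
(5) = (u^2 - 16)/(u^2 - 5*u - 6)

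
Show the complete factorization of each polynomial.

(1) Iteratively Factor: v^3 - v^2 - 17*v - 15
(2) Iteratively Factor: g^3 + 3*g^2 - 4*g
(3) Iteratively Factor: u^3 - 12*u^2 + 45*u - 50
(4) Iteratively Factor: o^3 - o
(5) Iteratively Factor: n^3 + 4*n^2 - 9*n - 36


(1) = (v - 5)*(v^2 + 4*v + 3) = (v - 5)*(v + 1)*(v + 3)
(2) = (g - 1)*(g^2 + 4*g) = g*(g - 1)*(g + 4)
(3) = (u - 5)*(u^2 - 7*u + 10) = (u - 5)^2*(u - 2)
(4) = (o + 1)*(o^2 - o) = (o - 1)*(o + 1)*(o)
(5) = (n + 3)*(n^2 + n - 12) = (n + 3)*(n + 4)*(n - 3)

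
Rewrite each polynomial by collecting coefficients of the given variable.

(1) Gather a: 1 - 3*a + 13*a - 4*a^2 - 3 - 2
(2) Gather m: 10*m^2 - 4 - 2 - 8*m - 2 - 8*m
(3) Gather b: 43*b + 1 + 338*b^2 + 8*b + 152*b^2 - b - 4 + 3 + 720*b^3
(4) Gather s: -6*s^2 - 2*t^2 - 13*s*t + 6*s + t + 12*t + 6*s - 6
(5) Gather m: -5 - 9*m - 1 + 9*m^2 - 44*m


(1) = -4*a^2 + 10*a - 4
(2) = 10*m^2 - 16*m - 8
(3) = 720*b^3 + 490*b^2 + 50*b
(4) = -6*s^2 + s*(12 - 13*t) - 2*t^2 + 13*t - 6
(5) = 9*m^2 - 53*m - 6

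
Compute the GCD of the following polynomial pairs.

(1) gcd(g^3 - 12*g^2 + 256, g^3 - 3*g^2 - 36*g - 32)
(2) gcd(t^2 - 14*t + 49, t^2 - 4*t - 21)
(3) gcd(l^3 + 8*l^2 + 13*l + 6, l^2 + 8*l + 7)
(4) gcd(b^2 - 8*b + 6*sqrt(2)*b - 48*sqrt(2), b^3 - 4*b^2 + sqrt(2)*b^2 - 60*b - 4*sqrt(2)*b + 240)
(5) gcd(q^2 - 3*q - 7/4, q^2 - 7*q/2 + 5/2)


(1) = g^2 - 4*g - 32
(2) = t - 7
(3) = gcd((l + 1)^2*(l + 6), (l + 1)*(l + 7)) = l + 1
(4) = b + 6*sqrt(2)
(5) = gcd((q - 7/2)*(q + 1/2), (q - 5/2)*(q - 1)) = 1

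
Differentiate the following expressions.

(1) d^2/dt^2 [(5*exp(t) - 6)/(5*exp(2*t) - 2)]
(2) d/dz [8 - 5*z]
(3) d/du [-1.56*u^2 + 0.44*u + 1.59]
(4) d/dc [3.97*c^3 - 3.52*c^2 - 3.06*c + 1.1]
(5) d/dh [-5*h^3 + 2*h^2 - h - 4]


(1) = (125*exp(4*t) - 600*exp(3*t) + 300*exp(2*t) - 240*exp(t) + 20)*exp(t)/(125*exp(6*t) - 150*exp(4*t) + 60*exp(2*t) - 8)
(2) = -5
(3) = 0.44 - 3.12*u
(4) = 11.91*c^2 - 7.04*c - 3.06
(5) = -15*h^2 + 4*h - 1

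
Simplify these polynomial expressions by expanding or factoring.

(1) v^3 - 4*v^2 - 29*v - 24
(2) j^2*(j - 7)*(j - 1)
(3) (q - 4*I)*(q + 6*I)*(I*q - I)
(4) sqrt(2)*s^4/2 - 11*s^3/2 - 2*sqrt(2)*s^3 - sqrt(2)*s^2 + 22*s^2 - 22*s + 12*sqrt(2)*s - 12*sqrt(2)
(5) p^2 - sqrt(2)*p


(1) = (v - 8)*(v + 1)*(v + 3)
(2) = j^4 - 8*j^3 + 7*j^2
(3) = I*q^3 - 2*q^2 - I*q^2 + 2*q + 24*I*q - 24*I
(4) = (s - 2)^2*(s - 6*sqrt(2))*(sqrt(2)*s/2 + 1/2)
(5) = p*(p - sqrt(2))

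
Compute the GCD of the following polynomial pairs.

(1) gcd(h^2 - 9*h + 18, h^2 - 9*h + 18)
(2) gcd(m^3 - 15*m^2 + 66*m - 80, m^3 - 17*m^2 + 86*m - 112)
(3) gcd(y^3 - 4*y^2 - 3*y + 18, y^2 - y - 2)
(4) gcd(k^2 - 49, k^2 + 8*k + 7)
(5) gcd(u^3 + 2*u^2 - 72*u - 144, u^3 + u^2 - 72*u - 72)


(1) = h^2 - 9*h + 18
(2) = gcd((m - 8)*(m - 5)*(m - 2), (m - 8)*(m - 7)*(m - 2)) = m^2 - 10*m + 16
(3) = 1
(4) = k + 7
(5) = u^2 - 72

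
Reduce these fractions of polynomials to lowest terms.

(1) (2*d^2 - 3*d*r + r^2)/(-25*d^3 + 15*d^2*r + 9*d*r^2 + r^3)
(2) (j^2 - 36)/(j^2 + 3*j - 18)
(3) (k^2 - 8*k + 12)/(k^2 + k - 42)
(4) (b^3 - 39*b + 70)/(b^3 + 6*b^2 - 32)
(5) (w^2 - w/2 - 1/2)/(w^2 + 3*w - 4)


(1) = (-2*d + r)/(25*d^2 + 10*d*r + r^2)
(2) = (j - 6)/(j - 3)
(3) = (k - 2)/(k + 7)
(4) = (b^2 + 2*b - 35)/(b^2 + 8*b + 16)
(5) = (2*w + 1)/(2*w + 8)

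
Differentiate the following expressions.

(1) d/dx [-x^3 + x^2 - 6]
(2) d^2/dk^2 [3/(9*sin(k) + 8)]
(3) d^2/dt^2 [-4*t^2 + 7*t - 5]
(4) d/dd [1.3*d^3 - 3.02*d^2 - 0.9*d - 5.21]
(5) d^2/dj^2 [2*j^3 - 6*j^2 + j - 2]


(1) = x*(2 - 3*x)
(2) = 27*(-9*sin(k)^2 + 8*sin(k) + 18)/(9*sin(k) + 8)^3
(3) = -8
(4) = 3.9*d^2 - 6.04*d - 0.9
(5) = 12*j - 12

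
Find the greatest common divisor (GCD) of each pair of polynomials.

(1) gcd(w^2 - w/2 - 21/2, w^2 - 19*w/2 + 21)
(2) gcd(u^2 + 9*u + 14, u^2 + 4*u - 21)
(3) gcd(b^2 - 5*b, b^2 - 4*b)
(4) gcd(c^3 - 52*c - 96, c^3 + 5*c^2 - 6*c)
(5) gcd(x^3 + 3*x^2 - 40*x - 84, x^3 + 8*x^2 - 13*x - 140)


(1) = gcd((w - 7/2)*(w + 3), (w - 6)*(w - 7/2)) = w - 7/2
(2) = u + 7
(3) = gcd(b*(b - 5), b*(b - 4)) = b
(4) = c + 6
(5) = x + 7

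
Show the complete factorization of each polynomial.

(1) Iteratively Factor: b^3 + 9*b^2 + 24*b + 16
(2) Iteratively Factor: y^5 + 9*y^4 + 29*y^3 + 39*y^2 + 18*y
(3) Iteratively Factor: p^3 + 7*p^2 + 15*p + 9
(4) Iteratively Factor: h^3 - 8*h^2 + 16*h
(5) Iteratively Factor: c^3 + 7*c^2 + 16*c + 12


(1) = (b + 1)*(b^2 + 8*b + 16) = (b + 1)*(b + 4)*(b + 4)
(2) = (y + 2)*(y^4 + 7*y^3 + 15*y^2 + 9*y) = (y + 1)*(y + 2)*(y^3 + 6*y^2 + 9*y) = y*(y + 1)*(y + 2)*(y^2 + 6*y + 9) = y*(y + 1)*(y + 2)*(y + 3)*(y + 3)
(3) = (p + 3)*(p^2 + 4*p + 3) = (p + 3)^2*(p + 1)
(4) = (h - 4)*(h^2 - 4*h) = h*(h - 4)*(h - 4)
(5) = (c + 2)*(c^2 + 5*c + 6) = (c + 2)*(c + 3)*(c + 2)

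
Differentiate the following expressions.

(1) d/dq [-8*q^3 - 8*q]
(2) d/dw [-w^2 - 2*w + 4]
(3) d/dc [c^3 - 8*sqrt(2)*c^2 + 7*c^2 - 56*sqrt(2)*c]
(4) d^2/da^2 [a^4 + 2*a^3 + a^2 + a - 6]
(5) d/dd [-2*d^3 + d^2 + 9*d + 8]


(1) = -24*q^2 - 8
(2) = -2*w - 2
(3) = 3*c^2 - 16*sqrt(2)*c + 14*c - 56*sqrt(2)
(4) = 12*a^2 + 12*a + 2
(5) = -6*d^2 + 2*d + 9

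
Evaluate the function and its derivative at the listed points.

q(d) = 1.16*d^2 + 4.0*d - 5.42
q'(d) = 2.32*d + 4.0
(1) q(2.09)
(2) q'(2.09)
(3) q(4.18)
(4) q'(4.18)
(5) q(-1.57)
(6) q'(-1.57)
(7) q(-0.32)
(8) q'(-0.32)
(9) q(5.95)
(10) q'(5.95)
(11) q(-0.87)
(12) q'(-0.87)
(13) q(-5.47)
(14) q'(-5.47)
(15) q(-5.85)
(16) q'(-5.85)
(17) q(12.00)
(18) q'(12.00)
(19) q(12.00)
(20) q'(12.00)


(1) = 8.01
(2) = 8.85
(3) = 31.57
(4) = 13.70
(5) = -8.84
(6) = 0.36
(7) = -6.58
(8) = 3.26
(9) = 59.45
(10) = 17.80
(11) = -8.02
(12) = 1.98
(13) = 7.41
(14) = -8.69
(15) = 10.88
(16) = -9.57
(17) = 209.62
(18) = 31.84
(19) = 209.62
(20) = 31.84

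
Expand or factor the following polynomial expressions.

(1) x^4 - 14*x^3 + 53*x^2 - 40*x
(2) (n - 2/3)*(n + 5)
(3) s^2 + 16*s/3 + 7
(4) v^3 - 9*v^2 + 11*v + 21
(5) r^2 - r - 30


(1) = x*(x - 8)*(x - 5)*(x - 1)
(2) = n^2 + 13*n/3 - 10/3
(3) = (s + 7/3)*(s + 3)
(4) = (v - 7)*(v - 3)*(v + 1)
(5) = (r - 6)*(r + 5)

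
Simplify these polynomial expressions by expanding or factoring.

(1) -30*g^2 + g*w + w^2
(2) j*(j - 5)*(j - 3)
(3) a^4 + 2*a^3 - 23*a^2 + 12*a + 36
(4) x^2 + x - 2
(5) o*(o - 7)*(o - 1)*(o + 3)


(1) = (-5*g + w)*(6*g + w)
(2) = j^3 - 8*j^2 + 15*j
(3) = (a - 3)*(a - 2)*(a + 1)*(a + 6)
(4) = (x - 1)*(x + 2)
(5) = o^4 - 5*o^3 - 17*o^2 + 21*o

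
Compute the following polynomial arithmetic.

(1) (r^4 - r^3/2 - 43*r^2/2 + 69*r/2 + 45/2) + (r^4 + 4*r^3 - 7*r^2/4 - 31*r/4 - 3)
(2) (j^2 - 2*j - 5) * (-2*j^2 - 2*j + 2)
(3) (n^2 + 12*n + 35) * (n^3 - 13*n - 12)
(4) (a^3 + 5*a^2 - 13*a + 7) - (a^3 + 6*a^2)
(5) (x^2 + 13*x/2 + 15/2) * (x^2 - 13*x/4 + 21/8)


(1) = 2*r^4 + 7*r^3/2 - 93*r^2/4 + 107*r/4 + 39/2
(2) = -2*j^4 + 2*j^3 + 16*j^2 + 6*j - 10
(3) = n^5 + 12*n^4 + 22*n^3 - 168*n^2 - 599*n - 420
(4) = -a^2 - 13*a + 7
(5) = x^4 + 13*x^3/4 - 11*x^2 - 117*x/16 + 315/16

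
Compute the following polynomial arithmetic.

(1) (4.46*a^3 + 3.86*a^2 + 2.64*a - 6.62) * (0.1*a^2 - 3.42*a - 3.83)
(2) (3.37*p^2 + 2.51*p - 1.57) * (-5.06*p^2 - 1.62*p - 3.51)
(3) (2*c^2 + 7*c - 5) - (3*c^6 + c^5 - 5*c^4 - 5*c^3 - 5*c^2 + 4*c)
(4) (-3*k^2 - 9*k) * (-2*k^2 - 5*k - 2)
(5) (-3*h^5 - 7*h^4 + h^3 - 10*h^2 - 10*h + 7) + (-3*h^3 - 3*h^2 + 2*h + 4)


(1) = 0.446*a^5 - 14.8672*a^4 - 30.019*a^3 - 24.4746*a^2 + 12.5292*a + 25.3546
(2) = -17.0522*p^4 - 18.16*p^3 - 7.9507*p^2 - 6.2667*p + 5.5107
(3) = -3*c^6 - c^5 + 5*c^4 + 5*c^3 + 7*c^2 + 3*c - 5
(4) = 6*k^4 + 33*k^3 + 51*k^2 + 18*k
(5) = -3*h^5 - 7*h^4 - 2*h^3 - 13*h^2 - 8*h + 11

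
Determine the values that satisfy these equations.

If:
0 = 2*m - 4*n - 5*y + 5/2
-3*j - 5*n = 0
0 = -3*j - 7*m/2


Then:
j = 175*y/24 - 175/48
m = 25/8 - 25*y/4
n = 35/16 - 35*y/8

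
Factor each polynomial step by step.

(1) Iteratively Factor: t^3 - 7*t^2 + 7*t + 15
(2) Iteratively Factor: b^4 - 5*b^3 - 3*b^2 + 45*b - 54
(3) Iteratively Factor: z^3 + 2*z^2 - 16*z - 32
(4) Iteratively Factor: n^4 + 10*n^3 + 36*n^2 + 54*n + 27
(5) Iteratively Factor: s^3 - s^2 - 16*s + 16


(1) = (t + 1)*(t^2 - 8*t + 15) = (t - 3)*(t + 1)*(t - 5)
(2) = (b - 3)*(b^3 - 2*b^2 - 9*b + 18) = (b - 3)*(b - 2)*(b^2 - 9) = (b - 3)*(b - 2)*(b + 3)*(b - 3)
(3) = (z + 4)*(z^2 - 2*z - 8) = (z + 2)*(z + 4)*(z - 4)
(4) = (n + 1)*(n^3 + 9*n^2 + 27*n + 27) = (n + 1)*(n + 3)*(n^2 + 6*n + 9) = (n + 1)*(n + 3)^2*(n + 3)
(5) = (s - 1)*(s^2 - 16) = (s - 1)*(s + 4)*(s - 4)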